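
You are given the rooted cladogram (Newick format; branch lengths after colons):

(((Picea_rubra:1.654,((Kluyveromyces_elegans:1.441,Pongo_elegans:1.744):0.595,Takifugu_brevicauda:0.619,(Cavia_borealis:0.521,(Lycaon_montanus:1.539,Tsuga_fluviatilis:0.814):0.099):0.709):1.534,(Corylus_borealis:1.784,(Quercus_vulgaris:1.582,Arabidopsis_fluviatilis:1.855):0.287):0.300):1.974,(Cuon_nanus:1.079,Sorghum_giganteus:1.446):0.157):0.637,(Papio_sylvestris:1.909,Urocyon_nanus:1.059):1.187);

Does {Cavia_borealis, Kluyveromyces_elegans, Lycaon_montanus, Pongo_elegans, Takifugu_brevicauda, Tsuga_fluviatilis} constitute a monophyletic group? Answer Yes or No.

The most recent common ancestor of these taxa subtends ((Kluyveromyces_elegans,Pongo_elegans),Takifugu_brevicauda,(Cavia_borealis,(Lycaon_montanus,Tsuga_fluviatilis))).
That clade has exactly 6 tips — every listed taxon and nothing else — so the group is monophyletic.

Yes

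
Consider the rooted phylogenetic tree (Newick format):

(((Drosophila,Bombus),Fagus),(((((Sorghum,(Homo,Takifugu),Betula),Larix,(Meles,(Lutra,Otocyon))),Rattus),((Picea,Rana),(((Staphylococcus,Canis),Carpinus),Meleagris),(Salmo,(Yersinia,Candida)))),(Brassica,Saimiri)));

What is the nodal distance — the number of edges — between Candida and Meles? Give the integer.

8

The MRCA of Candida and Meles is the node subtending ((((Sorghum,(Homo,Takifugu),Betula),Larix,(Meles,(Lutra,Otocyon))),Rattus),((Picea,Rana),(((Staphylococcus,Canis),Carpinus),Meleagris),(Salmo,(Yersinia,Candida)))).
From Candida up to that node: 4 branches. From Meles up to the same node: 4 branches. Total: 4 + 4 = 8.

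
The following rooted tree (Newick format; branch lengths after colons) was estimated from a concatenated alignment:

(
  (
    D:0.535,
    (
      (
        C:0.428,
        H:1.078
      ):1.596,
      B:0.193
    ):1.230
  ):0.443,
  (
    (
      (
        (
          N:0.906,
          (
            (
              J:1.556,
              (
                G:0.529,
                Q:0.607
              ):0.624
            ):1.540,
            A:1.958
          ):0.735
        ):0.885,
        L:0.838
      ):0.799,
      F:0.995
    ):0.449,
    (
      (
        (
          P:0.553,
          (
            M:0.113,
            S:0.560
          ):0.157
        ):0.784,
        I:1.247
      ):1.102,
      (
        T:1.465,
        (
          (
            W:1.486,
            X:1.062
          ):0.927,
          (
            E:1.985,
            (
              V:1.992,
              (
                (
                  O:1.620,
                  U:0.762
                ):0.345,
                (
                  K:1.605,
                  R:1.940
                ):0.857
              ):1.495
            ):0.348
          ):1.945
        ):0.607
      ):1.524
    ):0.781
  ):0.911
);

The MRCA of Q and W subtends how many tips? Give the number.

The MRCA of Q and W is the node subtending ((((N,((J,(G,Q)),A)),L),F),(((P,(M,S)),I),(T,((W,X),(E,(V,((O,U),(K,R)))))))).
That clade contains 20 terminal taxa: A, E, F, G, I, J, K, L, M, N, O, P, Q, R, S, T, U, V, W, X.

20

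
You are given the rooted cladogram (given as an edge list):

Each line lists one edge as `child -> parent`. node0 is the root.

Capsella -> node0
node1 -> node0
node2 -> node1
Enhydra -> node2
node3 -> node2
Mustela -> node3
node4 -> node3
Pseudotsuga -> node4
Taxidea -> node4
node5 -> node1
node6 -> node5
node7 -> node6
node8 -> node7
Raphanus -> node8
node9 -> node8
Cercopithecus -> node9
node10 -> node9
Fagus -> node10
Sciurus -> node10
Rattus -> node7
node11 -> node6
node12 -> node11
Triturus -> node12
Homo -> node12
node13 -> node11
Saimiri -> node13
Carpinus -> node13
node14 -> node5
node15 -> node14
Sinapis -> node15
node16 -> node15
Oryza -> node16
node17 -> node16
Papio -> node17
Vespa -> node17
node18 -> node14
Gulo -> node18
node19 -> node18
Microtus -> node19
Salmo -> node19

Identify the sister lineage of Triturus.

Triturus attaches to the tree at the node subtending (Triturus,Homo).
The other lineage descending from that same node — the sister group — is the single tip Homo.

Homo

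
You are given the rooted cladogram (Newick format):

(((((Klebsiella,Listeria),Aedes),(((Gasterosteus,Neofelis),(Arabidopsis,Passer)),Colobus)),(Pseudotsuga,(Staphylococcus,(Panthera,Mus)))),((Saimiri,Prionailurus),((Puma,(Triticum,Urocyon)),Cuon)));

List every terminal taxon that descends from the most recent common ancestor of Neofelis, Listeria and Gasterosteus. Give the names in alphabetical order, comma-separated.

Tracing Neofelis: it sits inside (Gasterosteus,Neofelis).
Tracing Listeria: it sits inside (Klebsiella,Listeria).
Tracing Gasterosteus: it sits inside (Gasterosteus,Neofelis).
The smallest clade enclosing all 3 is (((Klebsiella,Listeria),Aedes),(((Gasterosteus,Neofelis),(Arabidopsis,Passer)),Colobus)); the answer is its 8 terminal taxa in alphabetical order.

Aedes, Arabidopsis, Colobus, Gasterosteus, Klebsiella, Listeria, Neofelis, Passer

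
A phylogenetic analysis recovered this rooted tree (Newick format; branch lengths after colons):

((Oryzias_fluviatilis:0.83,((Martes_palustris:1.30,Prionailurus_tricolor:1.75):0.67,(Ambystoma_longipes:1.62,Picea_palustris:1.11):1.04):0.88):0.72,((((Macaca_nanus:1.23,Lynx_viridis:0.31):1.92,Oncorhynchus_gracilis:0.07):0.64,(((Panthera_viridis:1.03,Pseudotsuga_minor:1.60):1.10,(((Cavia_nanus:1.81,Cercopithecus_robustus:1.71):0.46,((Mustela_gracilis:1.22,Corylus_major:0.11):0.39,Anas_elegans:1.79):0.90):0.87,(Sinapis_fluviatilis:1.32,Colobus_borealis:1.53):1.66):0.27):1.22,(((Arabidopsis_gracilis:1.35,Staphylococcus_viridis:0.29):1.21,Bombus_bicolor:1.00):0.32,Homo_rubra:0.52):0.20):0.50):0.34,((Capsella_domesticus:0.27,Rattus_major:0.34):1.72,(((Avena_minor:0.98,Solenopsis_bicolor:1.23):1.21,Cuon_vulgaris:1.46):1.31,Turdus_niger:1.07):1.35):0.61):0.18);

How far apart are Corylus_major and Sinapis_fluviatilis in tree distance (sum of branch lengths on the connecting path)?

The path runs Corylus_major → … → MRCA → … → Sinapis_fluviatilis; the MRCA is the node subtending (((Cavia_nanus,Cercopithecus_robustus),((Mustela_gracilis,Corylus_major),Anas_elegans)),(Sinapis_fluviatilis,Colobus_borealis)).
Branch lengths along that path: 0.11 + 0.39 + 0.90 + 0.87 + 1.66 + 1.32 = 5.25.

5.25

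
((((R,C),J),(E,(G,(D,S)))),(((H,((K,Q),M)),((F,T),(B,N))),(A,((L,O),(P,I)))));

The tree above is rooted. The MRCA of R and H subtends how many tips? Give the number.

The MRCA of R and H is the root, so the clade is the entire tree.
That clade contains 20 terminal taxa: A, B, C, D, E, F, G, H, I, J, K, L, M, N, O, P, Q, R, S, T.

20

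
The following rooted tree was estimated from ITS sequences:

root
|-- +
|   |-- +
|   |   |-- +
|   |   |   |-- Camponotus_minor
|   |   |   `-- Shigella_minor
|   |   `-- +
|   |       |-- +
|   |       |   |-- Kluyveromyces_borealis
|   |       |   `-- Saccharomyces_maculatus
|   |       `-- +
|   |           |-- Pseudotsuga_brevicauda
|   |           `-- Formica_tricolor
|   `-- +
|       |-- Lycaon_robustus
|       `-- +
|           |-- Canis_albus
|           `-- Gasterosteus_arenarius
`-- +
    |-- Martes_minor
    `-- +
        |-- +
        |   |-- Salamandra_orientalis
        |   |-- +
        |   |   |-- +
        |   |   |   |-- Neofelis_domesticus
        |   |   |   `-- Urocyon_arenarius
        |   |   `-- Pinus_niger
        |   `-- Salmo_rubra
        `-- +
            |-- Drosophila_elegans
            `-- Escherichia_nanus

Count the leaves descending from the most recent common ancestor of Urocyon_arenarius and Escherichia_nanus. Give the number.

The MRCA of Urocyon_arenarius and Escherichia_nanus is the node subtending ((Salamandra_orientalis,((Neofelis_domesticus,Urocyon_arenarius),Pinus_niger),Salmo_rubra),(Drosophila_elegans,Escherichia_nanus)).
That clade contains 7 terminal taxa: Drosophila_elegans, Escherichia_nanus, Neofelis_domesticus, Pinus_niger, Salamandra_orientalis, Salmo_rubra, Urocyon_arenarius.

7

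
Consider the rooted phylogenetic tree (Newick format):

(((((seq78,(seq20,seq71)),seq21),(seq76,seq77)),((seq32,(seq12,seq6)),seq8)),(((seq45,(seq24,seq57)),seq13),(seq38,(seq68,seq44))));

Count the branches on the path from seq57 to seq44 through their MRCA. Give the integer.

7

The MRCA of seq57 and seq44 is the node subtending (((seq45,(seq24,seq57)),seq13),(seq38,(seq68,seq44))).
From seq57 up to that node: 4 branches. From seq44 up to the same node: 3 branches. Total: 4 + 3 = 7.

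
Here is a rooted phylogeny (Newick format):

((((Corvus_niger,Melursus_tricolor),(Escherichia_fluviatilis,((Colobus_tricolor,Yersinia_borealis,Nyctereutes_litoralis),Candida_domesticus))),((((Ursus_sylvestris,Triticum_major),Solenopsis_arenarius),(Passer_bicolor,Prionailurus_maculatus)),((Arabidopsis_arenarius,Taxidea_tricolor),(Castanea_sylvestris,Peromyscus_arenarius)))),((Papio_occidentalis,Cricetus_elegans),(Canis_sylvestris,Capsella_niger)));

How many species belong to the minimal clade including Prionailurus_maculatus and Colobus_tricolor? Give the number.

16

The MRCA of Prionailurus_maculatus and Colobus_tricolor is the node subtending (((Corvus_niger,Melursus_tricolor),(Escherichia_fluviatilis,((Colobus_tricolor,Yersinia_borealis,Nyctereutes_litoralis),Candida_domesticus))),((((Ursus_sylvestris,Triticum_major),Solenopsis_arenarius),(Passer_bicolor,Prionailurus_maculatus)),((Arabidopsis_arenarius,Taxidea_tricolor),(Castanea_sylvestris,Peromyscus_arenarius)))).
That clade contains 16 terminal taxa: Arabidopsis_arenarius, Candida_domesticus, Castanea_sylvestris, Colobus_tricolor, Corvus_niger, Escherichia_fluviatilis, Melursus_tricolor, Nyctereutes_litoralis, Passer_bicolor, Peromyscus_arenarius, Prionailurus_maculatus, Solenopsis_arenarius, Taxidea_tricolor, Triticum_major, Ursus_sylvestris, Yersinia_borealis.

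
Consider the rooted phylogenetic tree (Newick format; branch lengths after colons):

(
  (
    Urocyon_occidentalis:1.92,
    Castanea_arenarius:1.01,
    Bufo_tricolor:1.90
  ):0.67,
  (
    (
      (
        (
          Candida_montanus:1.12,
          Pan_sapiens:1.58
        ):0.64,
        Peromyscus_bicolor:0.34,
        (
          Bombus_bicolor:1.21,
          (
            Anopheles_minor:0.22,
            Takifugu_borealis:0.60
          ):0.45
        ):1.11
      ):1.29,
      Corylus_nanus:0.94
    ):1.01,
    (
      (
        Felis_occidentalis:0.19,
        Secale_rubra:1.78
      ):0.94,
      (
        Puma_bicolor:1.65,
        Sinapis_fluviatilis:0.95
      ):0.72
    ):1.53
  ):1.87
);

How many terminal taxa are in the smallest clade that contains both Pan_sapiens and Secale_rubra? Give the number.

11

The MRCA of Pan_sapiens and Secale_rubra is the node subtending ((((Candida_montanus,Pan_sapiens),Peromyscus_bicolor,(Bombus_bicolor,(Anopheles_minor,Takifugu_borealis))),Corylus_nanus),((Felis_occidentalis,Secale_rubra),(Puma_bicolor,Sinapis_fluviatilis))).
That clade contains 11 terminal taxa: Anopheles_minor, Bombus_bicolor, Candida_montanus, Corylus_nanus, Felis_occidentalis, Pan_sapiens, Peromyscus_bicolor, Puma_bicolor, Secale_rubra, Sinapis_fluviatilis, Takifugu_borealis.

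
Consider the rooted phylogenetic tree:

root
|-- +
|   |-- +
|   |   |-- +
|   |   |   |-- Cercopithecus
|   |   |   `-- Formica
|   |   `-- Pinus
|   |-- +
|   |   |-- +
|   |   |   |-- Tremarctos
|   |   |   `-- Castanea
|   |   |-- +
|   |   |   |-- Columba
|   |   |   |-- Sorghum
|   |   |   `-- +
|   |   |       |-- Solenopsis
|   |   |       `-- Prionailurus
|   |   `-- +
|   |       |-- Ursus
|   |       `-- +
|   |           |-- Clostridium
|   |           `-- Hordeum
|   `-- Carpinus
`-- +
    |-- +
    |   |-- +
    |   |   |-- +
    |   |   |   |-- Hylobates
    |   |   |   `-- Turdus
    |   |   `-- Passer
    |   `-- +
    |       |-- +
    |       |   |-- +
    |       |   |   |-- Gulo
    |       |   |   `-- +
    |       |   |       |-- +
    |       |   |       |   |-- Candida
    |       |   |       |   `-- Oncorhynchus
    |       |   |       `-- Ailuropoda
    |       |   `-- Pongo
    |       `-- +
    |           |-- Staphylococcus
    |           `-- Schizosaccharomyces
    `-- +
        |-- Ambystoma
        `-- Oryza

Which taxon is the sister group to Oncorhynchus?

Oncorhynchus attaches to the tree at the node subtending (Candida,Oncorhynchus).
The other lineage descending from that same node — the sister group — is the single tip Candida.

Candida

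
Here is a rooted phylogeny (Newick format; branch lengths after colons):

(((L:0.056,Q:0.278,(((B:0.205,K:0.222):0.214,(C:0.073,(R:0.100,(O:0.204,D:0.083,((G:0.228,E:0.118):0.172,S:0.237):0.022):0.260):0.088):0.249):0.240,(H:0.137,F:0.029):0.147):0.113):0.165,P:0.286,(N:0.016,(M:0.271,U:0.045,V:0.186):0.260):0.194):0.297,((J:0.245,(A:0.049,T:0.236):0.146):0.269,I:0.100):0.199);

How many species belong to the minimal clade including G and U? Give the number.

The MRCA of G and U is the node subtending ((L,Q,(((B,K),(C,(R,(O,D,((G,E),S))))),(H,F))),P,(N,(M,U,V))).
That clade contains 18 terminal taxa: B, C, D, E, F, G, H, K, L, M, N, O, P, Q, R, S, U, V.

18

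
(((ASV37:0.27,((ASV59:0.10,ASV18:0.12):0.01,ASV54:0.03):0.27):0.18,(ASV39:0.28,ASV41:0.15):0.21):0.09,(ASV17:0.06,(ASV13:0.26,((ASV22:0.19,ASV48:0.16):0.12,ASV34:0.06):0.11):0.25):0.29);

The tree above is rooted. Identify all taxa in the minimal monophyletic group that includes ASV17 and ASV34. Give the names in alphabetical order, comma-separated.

ASV13, ASV17, ASV22, ASV34, ASV48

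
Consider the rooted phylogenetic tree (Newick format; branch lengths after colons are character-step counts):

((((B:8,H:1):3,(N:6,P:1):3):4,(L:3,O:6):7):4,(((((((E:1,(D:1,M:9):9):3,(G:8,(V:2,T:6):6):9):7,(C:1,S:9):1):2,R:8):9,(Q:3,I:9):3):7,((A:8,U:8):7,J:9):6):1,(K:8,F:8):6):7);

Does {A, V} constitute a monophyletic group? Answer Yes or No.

No

The MRCA of the listed taxa subtends ((((((E,(D,M)),(G,(V,T))),(C,S)),R),(Q,I)),((A,U),J)).
That clade also contains C, D, E, G, I, J, M, Q, R, S, T, U, which are not in the proposed group, so the group is not monophyletic.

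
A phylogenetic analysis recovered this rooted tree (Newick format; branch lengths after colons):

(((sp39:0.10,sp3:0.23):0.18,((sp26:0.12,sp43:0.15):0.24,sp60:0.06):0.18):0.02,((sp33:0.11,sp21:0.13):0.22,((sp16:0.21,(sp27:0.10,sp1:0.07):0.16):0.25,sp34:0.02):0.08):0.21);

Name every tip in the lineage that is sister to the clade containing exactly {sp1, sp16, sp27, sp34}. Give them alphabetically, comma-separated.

sp21, sp33

The clade containing exactly {sp1, sp16, sp27, sp34} attaches to the tree at the node subtending ((sp33,sp21),((sp16,(sp27,sp1)),sp34)).
The other lineage descending from that same node — the sister group — is (sp33,sp21); its 2 tips in alphabetical order are the answer.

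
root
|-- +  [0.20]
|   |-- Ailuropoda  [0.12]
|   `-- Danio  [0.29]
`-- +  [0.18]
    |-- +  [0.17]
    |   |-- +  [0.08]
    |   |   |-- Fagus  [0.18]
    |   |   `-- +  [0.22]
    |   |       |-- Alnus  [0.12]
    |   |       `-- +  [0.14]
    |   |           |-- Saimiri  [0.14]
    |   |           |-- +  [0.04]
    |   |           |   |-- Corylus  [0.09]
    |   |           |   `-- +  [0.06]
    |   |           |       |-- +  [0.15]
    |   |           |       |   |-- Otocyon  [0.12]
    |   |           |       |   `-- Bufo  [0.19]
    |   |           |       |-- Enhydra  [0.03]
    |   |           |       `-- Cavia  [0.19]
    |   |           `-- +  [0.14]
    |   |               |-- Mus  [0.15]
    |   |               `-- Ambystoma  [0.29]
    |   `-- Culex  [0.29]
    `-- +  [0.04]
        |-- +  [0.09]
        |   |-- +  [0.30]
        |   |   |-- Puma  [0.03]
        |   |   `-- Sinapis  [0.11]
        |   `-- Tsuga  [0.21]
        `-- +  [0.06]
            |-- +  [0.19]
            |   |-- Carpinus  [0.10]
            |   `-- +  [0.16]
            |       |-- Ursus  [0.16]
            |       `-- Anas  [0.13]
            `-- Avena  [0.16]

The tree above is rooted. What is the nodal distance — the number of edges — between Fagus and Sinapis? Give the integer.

7

The MRCA of Fagus and Sinapis is the node subtending (((Fagus,(Alnus,(Saimiri,(Corylus,((Otocyon,Bufo),Enhydra,Cavia)),(Mus,Ambystoma)))),Culex),(((Puma,Sinapis),Tsuga),((Carpinus,(Ursus,Anas)),Avena))).
From Fagus up to that node: 3 branches. From Sinapis up to the same node: 4 branches. Total: 3 + 4 = 7.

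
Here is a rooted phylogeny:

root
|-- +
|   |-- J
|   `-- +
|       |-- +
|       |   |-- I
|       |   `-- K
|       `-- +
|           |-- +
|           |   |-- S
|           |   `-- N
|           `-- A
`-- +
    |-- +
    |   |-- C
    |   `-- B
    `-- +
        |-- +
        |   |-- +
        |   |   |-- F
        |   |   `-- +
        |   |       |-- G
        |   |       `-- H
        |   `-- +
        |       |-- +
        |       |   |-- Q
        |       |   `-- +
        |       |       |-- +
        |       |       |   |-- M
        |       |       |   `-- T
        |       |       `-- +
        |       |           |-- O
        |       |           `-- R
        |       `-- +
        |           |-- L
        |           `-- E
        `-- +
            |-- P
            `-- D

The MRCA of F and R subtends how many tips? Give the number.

The MRCA of F and R is the node subtending ((F,(G,H)),((Q,((M,T),(O,R))),(L,E))).
That clade contains 10 terminal taxa: E, F, G, H, L, M, O, Q, R, T.

10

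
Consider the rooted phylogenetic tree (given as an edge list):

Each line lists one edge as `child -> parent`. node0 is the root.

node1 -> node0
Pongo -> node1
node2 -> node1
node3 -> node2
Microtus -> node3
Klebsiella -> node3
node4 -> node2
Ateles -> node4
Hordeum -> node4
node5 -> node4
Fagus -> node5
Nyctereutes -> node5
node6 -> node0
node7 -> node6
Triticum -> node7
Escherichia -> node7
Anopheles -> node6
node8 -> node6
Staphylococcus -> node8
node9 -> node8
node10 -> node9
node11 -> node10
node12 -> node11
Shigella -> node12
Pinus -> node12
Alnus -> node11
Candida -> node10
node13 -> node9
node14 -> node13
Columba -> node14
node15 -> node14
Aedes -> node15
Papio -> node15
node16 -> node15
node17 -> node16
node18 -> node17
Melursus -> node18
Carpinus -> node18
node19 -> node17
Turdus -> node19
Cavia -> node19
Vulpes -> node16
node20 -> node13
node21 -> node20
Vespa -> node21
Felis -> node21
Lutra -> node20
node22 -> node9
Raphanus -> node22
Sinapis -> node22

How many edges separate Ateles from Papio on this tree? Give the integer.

11

The MRCA of Ateles and Papio is the root of the tree.
From Ateles up to that node: 4 branches. From Papio up to the same node: 7 branches. Total: 4 + 7 = 11.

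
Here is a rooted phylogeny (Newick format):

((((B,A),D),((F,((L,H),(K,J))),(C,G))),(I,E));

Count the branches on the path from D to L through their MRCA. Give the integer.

The MRCA of D and L is the node subtending (((B,A),D),((F,((L,H),(K,J))),(C,G))).
From D up to that node: 2 branches. From L up to the same node: 5 branches. Total: 2 + 5 = 7.

7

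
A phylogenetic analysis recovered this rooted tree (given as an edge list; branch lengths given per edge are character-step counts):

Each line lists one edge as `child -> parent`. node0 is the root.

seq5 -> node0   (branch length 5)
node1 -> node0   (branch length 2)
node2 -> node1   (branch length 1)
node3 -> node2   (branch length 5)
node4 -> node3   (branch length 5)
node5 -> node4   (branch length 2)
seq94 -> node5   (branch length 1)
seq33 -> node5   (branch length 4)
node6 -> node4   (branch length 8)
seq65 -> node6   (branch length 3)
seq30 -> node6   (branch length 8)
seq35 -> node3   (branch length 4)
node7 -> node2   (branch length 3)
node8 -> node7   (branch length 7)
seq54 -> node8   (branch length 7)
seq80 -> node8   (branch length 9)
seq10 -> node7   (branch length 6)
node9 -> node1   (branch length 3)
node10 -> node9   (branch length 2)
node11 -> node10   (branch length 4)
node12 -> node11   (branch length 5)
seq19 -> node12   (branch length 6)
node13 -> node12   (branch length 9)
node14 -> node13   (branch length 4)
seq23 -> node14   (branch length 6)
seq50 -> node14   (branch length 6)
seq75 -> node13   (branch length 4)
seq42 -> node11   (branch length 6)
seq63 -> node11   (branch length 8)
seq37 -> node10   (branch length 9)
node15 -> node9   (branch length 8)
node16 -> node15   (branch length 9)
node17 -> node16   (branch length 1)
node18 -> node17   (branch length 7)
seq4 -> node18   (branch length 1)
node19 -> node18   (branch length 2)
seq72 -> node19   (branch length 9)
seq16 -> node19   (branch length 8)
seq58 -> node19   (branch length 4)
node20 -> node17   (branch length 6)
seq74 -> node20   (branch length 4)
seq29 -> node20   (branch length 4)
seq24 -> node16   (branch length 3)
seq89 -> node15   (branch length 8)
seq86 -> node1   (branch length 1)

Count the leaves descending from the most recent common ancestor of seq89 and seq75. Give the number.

The MRCA of seq89 and seq75 is the node subtending ((((seq19,((seq23,seq50),seq75)),seq42,seq63),seq37),((((seq4,(seq72,seq16,seq58)),(seq74,seq29)),seq24),seq89)).
That clade contains 15 terminal taxa: seq16, seq19, seq23, seq24, seq29, seq37, seq4, seq42, seq50, seq58, seq63, seq72, seq74, seq75, seq89.

15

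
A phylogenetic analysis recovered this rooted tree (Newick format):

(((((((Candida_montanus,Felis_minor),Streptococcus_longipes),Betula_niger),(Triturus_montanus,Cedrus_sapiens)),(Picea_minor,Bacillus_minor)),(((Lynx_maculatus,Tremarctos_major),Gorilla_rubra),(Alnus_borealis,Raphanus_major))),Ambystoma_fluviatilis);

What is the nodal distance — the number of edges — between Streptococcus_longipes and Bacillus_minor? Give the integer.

6

The MRCA of Streptococcus_longipes and Bacillus_minor is the node subtending (((((Candida_montanus,Felis_minor),Streptococcus_longipes),Betula_niger),(Triturus_montanus,Cedrus_sapiens)),(Picea_minor,Bacillus_minor)).
From Streptococcus_longipes up to that node: 4 branches. From Bacillus_minor up to the same node: 2 branches. Total: 4 + 2 = 6.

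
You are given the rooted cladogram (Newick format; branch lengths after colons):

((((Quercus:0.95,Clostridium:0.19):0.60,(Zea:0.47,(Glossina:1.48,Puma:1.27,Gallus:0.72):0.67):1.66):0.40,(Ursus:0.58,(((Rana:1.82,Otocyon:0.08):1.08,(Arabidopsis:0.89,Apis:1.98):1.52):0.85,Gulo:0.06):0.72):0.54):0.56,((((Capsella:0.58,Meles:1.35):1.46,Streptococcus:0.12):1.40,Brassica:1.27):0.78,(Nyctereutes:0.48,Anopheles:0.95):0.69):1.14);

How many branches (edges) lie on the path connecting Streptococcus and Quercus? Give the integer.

8

The MRCA of Streptococcus and Quercus is the root of the tree.
From Streptococcus up to that node: 4 branches. From Quercus up to the same node: 4 branches. Total: 4 + 4 = 8.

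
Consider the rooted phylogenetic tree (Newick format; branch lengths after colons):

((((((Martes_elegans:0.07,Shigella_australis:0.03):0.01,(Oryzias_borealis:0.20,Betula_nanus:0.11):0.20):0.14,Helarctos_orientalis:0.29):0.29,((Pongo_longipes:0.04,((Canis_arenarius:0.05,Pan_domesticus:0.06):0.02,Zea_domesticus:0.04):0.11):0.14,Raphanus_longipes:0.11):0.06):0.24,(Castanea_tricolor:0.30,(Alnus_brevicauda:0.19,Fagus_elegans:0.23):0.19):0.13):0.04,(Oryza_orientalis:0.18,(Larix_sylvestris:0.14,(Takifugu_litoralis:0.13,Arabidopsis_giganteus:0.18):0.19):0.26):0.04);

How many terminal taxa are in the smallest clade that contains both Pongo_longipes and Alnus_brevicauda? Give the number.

The MRCA of Pongo_longipes and Alnus_brevicauda is the node subtending (((((Martes_elegans,Shigella_australis),(Oryzias_borealis,Betula_nanus)),Helarctos_orientalis),((Pongo_longipes,((Canis_arenarius,Pan_domesticus),Zea_domesticus)),Raphanus_longipes)),(Castanea_tricolor,(Alnus_brevicauda,Fagus_elegans))).
That clade contains 13 terminal taxa: Alnus_brevicauda, Betula_nanus, Canis_arenarius, Castanea_tricolor, Fagus_elegans, Helarctos_orientalis, Martes_elegans, Oryzias_borealis, Pan_domesticus, Pongo_longipes, Raphanus_longipes, Shigella_australis, Zea_domesticus.

13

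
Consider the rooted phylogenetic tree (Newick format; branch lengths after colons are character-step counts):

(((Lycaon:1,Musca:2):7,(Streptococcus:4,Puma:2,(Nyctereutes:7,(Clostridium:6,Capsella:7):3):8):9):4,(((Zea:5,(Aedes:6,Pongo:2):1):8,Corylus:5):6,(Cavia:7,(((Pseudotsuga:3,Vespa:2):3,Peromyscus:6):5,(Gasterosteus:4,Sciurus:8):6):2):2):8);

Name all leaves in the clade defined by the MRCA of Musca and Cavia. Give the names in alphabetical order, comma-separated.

Aedes, Capsella, Cavia, Clostridium, Corylus, Gasterosteus, Lycaon, Musca, Nyctereutes, Peromyscus, Pongo, Pseudotsuga, Puma, Sciurus, Streptococcus, Vespa, Zea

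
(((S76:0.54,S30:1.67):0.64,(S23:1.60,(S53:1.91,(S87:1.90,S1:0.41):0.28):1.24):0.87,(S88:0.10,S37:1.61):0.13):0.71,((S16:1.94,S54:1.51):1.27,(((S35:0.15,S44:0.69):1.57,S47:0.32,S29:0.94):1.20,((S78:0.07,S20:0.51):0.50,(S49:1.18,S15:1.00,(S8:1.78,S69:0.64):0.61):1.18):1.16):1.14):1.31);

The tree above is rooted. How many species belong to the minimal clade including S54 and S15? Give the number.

12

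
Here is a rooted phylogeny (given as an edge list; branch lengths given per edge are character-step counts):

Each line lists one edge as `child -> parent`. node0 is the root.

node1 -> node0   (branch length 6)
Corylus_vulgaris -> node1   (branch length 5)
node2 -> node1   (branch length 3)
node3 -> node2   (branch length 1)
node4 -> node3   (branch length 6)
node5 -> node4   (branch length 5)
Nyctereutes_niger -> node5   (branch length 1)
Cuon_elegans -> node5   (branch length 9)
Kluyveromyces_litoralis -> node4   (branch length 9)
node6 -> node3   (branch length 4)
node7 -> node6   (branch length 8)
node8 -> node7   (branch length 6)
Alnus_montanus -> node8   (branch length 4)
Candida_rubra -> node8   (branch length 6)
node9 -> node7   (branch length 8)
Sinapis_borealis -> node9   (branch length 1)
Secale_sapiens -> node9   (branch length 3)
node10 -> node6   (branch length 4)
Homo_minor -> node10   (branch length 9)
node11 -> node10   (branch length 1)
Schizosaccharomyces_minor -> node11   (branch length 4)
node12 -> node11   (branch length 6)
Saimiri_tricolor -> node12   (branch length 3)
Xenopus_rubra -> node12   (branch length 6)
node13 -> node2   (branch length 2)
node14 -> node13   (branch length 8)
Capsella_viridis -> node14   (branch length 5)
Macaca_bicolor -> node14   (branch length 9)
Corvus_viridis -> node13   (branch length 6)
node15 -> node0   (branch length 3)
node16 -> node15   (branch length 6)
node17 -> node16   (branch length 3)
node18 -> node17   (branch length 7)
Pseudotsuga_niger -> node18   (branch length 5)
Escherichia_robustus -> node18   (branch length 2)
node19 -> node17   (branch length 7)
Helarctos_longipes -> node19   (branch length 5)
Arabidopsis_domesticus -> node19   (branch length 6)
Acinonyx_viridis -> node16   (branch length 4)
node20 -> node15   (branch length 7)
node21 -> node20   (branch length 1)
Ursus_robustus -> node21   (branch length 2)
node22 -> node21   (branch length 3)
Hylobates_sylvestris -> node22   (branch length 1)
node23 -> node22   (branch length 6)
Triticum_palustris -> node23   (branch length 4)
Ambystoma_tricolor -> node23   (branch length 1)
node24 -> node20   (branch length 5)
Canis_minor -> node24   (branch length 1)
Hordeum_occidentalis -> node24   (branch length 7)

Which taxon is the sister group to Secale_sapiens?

Sinapis_borealis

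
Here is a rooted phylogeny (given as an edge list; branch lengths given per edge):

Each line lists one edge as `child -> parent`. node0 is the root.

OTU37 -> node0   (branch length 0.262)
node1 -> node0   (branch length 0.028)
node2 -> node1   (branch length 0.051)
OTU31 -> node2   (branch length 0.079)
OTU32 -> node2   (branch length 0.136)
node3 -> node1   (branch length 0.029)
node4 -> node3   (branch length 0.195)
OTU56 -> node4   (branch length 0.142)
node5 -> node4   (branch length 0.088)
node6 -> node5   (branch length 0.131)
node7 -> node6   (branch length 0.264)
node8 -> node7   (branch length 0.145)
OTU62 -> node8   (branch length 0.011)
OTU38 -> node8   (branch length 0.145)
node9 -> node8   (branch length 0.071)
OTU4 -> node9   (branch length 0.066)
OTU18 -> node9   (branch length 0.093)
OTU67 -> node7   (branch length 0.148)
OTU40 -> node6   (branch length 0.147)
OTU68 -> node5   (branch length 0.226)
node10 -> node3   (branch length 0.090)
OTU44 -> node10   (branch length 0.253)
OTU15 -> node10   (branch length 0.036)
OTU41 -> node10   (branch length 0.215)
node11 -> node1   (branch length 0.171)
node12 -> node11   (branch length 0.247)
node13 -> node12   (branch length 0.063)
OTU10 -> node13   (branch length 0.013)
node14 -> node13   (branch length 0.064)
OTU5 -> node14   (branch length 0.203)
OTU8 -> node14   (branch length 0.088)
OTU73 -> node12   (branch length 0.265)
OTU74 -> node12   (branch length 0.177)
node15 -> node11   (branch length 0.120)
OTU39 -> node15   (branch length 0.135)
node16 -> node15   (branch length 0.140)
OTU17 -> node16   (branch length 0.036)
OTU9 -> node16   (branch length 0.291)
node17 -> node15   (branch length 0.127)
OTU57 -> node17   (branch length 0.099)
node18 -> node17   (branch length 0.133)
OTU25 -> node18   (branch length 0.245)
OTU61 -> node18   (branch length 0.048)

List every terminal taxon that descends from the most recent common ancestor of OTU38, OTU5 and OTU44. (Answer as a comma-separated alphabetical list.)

Tracing OTU38: it sits inside (OTU62,OTU38,(OTU4,OTU18)).
Tracing OTU5: it sits inside (OTU5,OTU8).
Tracing OTU44: it sits inside (OTU44,OTU15,OTU41).
The smallest clade enclosing all 3 is ((OTU31,OTU32),((OTU56,((((OTU62,OTU38,(OTU4,OTU18)),OTU67),OTU40),OTU68)),(OTU44,OTU15,OTU41)),(((OTU10,(OTU5,OTU8)),OTU73,OTU74),(OTU39,(OTU17,OTU9),(OTU57,(OTU25,OTU61))))); the answer is its 24 terminal taxa in alphabetical order.

OTU10, OTU15, OTU17, OTU18, OTU25, OTU31, OTU32, OTU38, OTU39, OTU4, OTU40, OTU41, OTU44, OTU5, OTU56, OTU57, OTU61, OTU62, OTU67, OTU68, OTU73, OTU74, OTU8, OTU9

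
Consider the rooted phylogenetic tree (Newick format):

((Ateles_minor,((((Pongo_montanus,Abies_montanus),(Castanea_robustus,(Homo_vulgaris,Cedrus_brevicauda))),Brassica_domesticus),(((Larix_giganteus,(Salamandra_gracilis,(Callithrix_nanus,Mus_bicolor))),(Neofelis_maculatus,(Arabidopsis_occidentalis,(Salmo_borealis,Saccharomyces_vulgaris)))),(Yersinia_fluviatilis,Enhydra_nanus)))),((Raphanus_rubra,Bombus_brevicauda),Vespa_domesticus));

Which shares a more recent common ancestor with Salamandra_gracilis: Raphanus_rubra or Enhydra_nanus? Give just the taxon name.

Enhydra_nanus

The MRCA of Salamandra_gracilis and Enhydra_nanus subtends (((Larix_giganteus,(Salamandra_gracilis,(Callithrix_nanus,Mus_bicolor))),(Neofelis_maculatus,(Arabidopsis_occidentalis,(Salmo_borealis,Saccharomyces_vulgaris)))),(Yersinia_fluviatilis,Enhydra_nanus)) (10 taxa).
The MRCA of Salamandra_gracilis and Raphanus_rubra is the root, subtending the entire tree (20 taxa).
The first is nested inside the second, so Salamandra_gracilis shares a more recent common ancestor with Enhydra_nanus.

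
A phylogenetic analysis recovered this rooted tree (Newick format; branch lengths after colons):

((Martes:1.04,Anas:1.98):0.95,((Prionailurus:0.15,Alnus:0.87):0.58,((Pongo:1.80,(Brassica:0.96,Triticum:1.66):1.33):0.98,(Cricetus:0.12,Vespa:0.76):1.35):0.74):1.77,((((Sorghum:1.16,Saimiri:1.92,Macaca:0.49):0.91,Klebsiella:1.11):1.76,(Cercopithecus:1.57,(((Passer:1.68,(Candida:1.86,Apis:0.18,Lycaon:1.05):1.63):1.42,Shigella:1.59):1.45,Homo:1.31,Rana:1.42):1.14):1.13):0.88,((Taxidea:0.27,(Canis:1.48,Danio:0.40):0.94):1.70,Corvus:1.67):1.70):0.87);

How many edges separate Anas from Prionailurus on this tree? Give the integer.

The MRCA of Anas and Prionailurus is the root of the tree.
From Anas up to that node: 2 branches. From Prionailurus up to the same node: 3 branches. Total: 2 + 3 = 5.

5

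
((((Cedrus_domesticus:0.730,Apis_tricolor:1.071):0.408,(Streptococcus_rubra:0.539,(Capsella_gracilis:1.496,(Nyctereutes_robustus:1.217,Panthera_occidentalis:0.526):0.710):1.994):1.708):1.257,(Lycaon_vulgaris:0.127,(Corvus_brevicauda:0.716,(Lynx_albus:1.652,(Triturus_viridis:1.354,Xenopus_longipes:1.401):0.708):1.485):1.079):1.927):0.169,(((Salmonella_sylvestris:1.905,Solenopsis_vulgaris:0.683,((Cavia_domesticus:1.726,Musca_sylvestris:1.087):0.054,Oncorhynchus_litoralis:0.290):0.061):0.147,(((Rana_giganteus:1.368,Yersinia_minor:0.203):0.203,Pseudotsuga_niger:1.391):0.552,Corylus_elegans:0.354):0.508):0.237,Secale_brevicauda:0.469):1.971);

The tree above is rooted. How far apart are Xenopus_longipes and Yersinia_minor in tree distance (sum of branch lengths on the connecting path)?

10.443

The path runs Xenopus_longipes → … → MRCA → … → Yersinia_minor; the MRCA is the root of the tree.
Branch lengths along that path: 1.401 + 0.708 + 1.485 + 1.079 + 1.927 + 0.169 + 1.971 + 0.237 + 0.508 + 0.552 + 0.203 + 0.203 = 10.443.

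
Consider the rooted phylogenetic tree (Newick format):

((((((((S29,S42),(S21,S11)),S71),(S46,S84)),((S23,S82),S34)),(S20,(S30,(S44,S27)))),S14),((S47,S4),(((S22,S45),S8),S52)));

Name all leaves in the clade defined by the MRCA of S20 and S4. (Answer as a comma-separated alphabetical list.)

Tracing S20: it sits inside (S20,(S30,(S44,S27))).
Tracing S4: it sits inside (S47,S4).
The smallest clade enclosing both is the whole tree (their MRCA is the root), so the answer is all 21 tips in alphabetical order.

S11, S14, S20, S21, S22, S23, S27, S29, S30, S34, S4, S42, S44, S45, S46, S47, S52, S71, S8, S82, S84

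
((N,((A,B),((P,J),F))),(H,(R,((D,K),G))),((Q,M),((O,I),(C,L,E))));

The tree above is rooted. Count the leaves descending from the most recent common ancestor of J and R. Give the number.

The MRCA of J and R is the root, so the clade is the entire tree.
That clade contains 18 terminal taxa: A, B, C, D, E, F, G, H, I, J, K, L, M, N, O, P, Q, R.

18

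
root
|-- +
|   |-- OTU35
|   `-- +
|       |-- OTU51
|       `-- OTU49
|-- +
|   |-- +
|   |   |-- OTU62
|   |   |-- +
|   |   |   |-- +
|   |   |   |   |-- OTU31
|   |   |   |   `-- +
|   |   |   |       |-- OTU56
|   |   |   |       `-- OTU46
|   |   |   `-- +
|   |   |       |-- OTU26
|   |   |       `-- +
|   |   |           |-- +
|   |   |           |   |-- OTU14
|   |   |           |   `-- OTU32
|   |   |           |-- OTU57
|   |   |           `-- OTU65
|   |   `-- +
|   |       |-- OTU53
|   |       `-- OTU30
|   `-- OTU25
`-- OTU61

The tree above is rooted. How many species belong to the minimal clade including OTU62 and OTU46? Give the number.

11

The MRCA of OTU62 and OTU46 is the node subtending (OTU62,((OTU31,(OTU56,OTU46)),(OTU26,((OTU14,OTU32),OTU57,OTU65))),(OTU53,OTU30)).
That clade contains 11 terminal taxa: OTU14, OTU26, OTU30, OTU31, OTU32, OTU46, OTU53, OTU56, OTU57, OTU62, OTU65.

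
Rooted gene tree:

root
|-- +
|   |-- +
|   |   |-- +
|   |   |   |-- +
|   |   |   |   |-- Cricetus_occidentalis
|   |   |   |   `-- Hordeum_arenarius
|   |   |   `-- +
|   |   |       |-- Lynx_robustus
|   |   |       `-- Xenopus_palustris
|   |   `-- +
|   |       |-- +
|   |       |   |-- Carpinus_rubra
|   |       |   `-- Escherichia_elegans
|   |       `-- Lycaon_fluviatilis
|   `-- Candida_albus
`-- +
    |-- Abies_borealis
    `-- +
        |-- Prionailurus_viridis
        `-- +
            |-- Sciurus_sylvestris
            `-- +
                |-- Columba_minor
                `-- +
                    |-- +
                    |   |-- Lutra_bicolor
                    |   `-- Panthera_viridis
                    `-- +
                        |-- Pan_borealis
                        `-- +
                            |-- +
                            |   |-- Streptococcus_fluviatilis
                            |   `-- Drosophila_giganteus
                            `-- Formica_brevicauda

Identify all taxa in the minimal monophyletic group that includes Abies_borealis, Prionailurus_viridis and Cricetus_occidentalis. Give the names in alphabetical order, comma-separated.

Abies_borealis, Candida_albus, Carpinus_rubra, Columba_minor, Cricetus_occidentalis, Drosophila_giganteus, Escherichia_elegans, Formica_brevicauda, Hordeum_arenarius, Lutra_bicolor, Lycaon_fluviatilis, Lynx_robustus, Pan_borealis, Panthera_viridis, Prionailurus_viridis, Sciurus_sylvestris, Streptococcus_fluviatilis, Xenopus_palustris

Tracing Abies_borealis: it sits inside (Abies_borealis,(Prionailurus_viridis,(Sciurus_sylvestris,(Columba_minor,((Lutra_bicolor,Panthera_viridis),(Pan_borealis,((Streptococcus_fluviatilis,Drosophila_giganteus),Formica_brevicauda))))))).
Tracing Prionailurus_viridis: it sits inside (Prionailurus_viridis,(Sciurus_sylvestris,(Columba_minor,((Lutra_bicolor,Panthera_viridis),(Pan_borealis,((Streptococcus_fluviatilis,Drosophila_giganteus),Formica_brevicauda)))))).
Tracing Cricetus_occidentalis: it sits inside (Cricetus_occidentalis,Hordeum_arenarius).
The smallest clade enclosing all 3 is the whole tree (their MRCA is the root), so the answer is all 18 tips in alphabetical order.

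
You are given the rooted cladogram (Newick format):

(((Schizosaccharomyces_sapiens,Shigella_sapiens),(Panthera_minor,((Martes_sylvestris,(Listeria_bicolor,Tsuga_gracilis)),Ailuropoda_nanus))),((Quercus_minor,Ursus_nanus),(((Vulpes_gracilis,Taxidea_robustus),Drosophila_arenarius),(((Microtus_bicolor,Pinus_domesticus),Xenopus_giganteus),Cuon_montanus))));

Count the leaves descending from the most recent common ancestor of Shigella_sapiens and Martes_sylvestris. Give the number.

The MRCA of Shigella_sapiens and Martes_sylvestris is the node subtending ((Schizosaccharomyces_sapiens,Shigella_sapiens),(Panthera_minor,((Martes_sylvestris,(Listeria_bicolor,Tsuga_gracilis)),Ailuropoda_nanus))).
That clade contains 7 terminal taxa: Ailuropoda_nanus, Listeria_bicolor, Martes_sylvestris, Panthera_minor, Schizosaccharomyces_sapiens, Shigella_sapiens, Tsuga_gracilis.

7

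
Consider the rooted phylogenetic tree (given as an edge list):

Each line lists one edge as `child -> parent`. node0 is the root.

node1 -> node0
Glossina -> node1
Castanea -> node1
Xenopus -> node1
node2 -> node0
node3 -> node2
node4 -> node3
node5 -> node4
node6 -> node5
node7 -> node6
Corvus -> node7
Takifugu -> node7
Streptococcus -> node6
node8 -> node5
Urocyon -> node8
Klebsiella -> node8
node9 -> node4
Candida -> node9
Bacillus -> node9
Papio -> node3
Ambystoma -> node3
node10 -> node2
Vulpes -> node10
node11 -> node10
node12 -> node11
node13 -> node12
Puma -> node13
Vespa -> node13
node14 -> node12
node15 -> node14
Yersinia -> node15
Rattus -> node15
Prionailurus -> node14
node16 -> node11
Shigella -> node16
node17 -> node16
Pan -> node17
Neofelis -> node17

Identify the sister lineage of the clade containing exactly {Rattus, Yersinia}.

The clade containing exactly {Rattus, Yersinia} attaches to the tree at the node subtending ((Yersinia,Rattus),Prionailurus).
The other lineage descending from that same node — the sister group — is the single tip Prionailurus.

Prionailurus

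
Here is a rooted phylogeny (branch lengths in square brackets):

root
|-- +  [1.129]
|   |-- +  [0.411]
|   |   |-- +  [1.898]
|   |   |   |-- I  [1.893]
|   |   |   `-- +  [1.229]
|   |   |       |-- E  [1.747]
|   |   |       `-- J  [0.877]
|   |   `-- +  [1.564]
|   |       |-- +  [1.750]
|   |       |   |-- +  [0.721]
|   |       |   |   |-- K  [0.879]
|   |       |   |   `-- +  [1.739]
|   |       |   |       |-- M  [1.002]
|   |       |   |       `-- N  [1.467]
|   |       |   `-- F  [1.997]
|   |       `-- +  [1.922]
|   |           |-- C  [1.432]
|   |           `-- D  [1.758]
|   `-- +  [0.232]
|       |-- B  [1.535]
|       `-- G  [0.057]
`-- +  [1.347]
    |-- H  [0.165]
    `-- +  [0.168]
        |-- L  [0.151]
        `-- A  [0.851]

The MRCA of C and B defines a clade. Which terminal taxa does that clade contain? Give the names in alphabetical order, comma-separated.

B, C, D, E, F, G, I, J, K, M, N

Tracing C: it sits inside (C,D).
Tracing B: it sits inside (B,G).
The smallest clade enclosing both is (((I,(E,J)),(((K,(M,N)),F),(C,D))),(B,G)); the answer is its 11 terminal taxa in alphabetical order.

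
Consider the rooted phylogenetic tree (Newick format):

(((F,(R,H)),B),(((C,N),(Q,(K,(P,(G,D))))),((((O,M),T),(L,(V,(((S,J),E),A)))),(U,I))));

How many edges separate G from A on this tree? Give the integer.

12

The MRCA of G and A is the node subtending (((C,N),(Q,(K,(P,(G,D))))),((((O,M),T),(L,(V,(((S,J),E),A)))),(U,I))).
From G up to that node: 6 branches. From A up to the same node: 6 branches. Total: 6 + 6 = 12.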